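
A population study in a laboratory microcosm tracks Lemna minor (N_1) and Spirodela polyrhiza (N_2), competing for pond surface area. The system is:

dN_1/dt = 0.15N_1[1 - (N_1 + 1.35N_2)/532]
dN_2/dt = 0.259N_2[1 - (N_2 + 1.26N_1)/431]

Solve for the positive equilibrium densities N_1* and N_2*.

Setting both brackets to zero gives the nullclines N_1 + 1.35N_2 = 532 and 1.26N_1 + N_2 = 431.
Substituting N_2 = 431 - 1.26N_1 into the first: N_1(1 - 1.35·1.26) = 532 - 1.35·431.
So N_1* = -49.9/-0.701 = 71.1, and then N_2* = 431 - 1.26·71.1 = 341.

N_1* ≈ 71.1, N_2* ≈ 341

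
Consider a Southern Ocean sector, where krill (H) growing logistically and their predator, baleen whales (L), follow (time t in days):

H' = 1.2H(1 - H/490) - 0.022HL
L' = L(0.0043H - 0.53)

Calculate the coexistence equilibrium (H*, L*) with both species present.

H* ≈ 123, L* ≈ 40.8

From dL/dt = 0 with L > 0: 0.0043H* = 0.53, so H* = 123.
Substitute into dH/dt = 0: 1.2(1 - 123/490) = 0.022L*.
The bracket is 0.748, giving L* = 0.898/0.022 = 40.8.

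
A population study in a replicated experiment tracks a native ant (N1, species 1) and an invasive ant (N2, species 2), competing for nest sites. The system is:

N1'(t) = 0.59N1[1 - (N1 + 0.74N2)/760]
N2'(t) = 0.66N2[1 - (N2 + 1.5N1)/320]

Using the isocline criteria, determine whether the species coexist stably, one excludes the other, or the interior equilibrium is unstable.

species 1 excludes species 2

Compare the nullcline intercepts: K1/α12 = 760/0.74 = 1030 > K2 = 320; K2/α21 = 320/1.5 = 213 < K1 = 760.
Since the inequalities point opposite ways, species 1 can invade but species 2 cannot.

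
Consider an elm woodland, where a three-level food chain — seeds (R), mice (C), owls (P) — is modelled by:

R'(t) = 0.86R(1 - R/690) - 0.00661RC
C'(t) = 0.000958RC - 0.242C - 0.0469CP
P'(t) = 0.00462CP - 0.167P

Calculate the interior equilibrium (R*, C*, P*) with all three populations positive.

R* ≈ 498, C* ≈ 36.1, P* ≈ 5.02

From dP/dt = 0: 0.00462C* = 0.167, so C* = 36.1.
From dR/dt = 0: 0.86(1 - R*/690) = 0.00661·36.1, giving R* = 690·(1 - 0.278) = 498.
From dC/dt = 0: 0.000958·498 - 0.242 = 0.0469P*, so P* = 0.235/0.0469 = 5.02.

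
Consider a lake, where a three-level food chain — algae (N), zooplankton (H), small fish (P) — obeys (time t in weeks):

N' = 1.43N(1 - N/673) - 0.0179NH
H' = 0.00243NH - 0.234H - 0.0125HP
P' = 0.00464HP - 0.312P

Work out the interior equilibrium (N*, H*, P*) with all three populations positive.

N* ≈ 107, H* ≈ 67.2, P* ≈ 1.99

From dP/dt = 0: 0.00464H* = 0.312, so H* = 67.2.
From dN/dt = 0: 1.43(1 - N*/673) = 0.0179·67.2, giving N* = 673·(1 - 0.842) = 107.
From dH/dt = 0: 0.00243·107 - 0.234 = 0.0125P*, so P* = 0.0249/0.0125 = 1.99.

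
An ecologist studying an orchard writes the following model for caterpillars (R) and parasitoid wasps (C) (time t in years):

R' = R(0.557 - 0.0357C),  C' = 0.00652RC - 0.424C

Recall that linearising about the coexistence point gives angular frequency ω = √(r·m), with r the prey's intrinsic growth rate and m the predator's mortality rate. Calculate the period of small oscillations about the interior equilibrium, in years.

T ≈ 12.9 years

Here r = 0.557 and m = 0.424, so r·m = 0.236.
ω = √0.236 = 0.486 per year, hence T = 2π/ω ≈ 12.9 years.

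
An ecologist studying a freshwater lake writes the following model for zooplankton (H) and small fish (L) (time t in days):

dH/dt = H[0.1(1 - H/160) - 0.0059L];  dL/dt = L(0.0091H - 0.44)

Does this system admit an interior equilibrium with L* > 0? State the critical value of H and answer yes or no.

Threshold H = 48.4; K > 48.4, so yes, the predator persists.

The predator equation gives dL/dt > 0 only when H > 0.44/0.0091 = 48.4.
Without the predator, H → K = 160. Since 160 > 48.4, the predator can invade and persist.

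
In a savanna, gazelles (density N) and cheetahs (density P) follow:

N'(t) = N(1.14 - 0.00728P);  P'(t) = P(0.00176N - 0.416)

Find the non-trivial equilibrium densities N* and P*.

N* ≈ 236, P* ≈ 157

Set dP/dt = 0 with P > 0: 0.00176N - 0.416 = 0, so N* = 0.416/0.00176 = 236.
Set dN/dt = 0 with N > 0: 1.14 - 0.00728P = 0, so P* = 1.14/0.00728 = 157.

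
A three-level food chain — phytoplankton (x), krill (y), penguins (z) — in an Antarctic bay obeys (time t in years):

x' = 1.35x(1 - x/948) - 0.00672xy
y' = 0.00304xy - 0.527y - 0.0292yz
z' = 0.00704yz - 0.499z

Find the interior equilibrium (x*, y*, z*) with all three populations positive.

From dz/dt = 0: 0.00704y* = 0.499, so y* = 70.9.
From dx/dt = 0: 1.35(1 - x*/948) = 0.00672·70.9, giving x* = 948·(1 - 0.353) = 614.
From dy/dt = 0: 0.00304·614 - 0.527 = 0.0292z*, so z* = 1.34/0.0292 = 45.8.

x* ≈ 614, y* ≈ 70.9, z* ≈ 45.8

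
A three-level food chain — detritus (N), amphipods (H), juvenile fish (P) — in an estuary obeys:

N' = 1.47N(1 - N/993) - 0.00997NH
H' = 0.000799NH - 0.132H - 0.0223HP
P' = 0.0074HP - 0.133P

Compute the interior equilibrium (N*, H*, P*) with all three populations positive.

From dP/dt = 0: 0.0074H* = 0.133, so H* = 18.
From dN/dt = 0: 1.47(1 - N*/993) = 0.00997·18, giving N* = 993·(1 - 0.122) = 872.
From dH/dt = 0: 0.000799·872 - 0.132 = 0.0223P*, so P* = 0.565/0.0223 = 25.3.

N* ≈ 872, H* ≈ 18, P* ≈ 25.3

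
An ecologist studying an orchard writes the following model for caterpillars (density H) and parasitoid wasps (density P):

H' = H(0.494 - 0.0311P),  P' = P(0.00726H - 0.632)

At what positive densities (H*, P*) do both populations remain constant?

H* ≈ 87.1, P* ≈ 15.9

Set dP/dt = 0 with P > 0: 0.00726H - 0.632 = 0, so H* = 0.632/0.00726 = 87.1.
Set dH/dt = 0 with H > 0: 0.494 - 0.0311P = 0, so P* = 0.494/0.0311 = 15.9.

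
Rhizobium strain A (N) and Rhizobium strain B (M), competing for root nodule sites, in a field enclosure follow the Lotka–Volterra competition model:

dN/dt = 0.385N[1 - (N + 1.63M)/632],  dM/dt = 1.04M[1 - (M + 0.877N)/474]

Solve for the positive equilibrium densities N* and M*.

N* ≈ 327, M* ≈ 187

Setting both brackets to zero gives the nullclines N + 1.63M = 632 and 0.877N + M = 474.
Substituting M = 474 - 0.877N into the first: N(1 - 1.63·0.877) = 632 - 1.63·474.
So N* = -141/-0.43 = 327, and then M* = 474 - 0.877·327 = 187.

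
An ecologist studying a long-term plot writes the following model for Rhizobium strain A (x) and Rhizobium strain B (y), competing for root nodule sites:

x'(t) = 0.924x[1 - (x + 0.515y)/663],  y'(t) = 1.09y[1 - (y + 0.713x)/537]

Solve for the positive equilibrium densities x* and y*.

x* ≈ 611, y* ≈ 102

Setting both brackets to zero gives the nullclines x + 0.515y = 663 and 0.713x + y = 537.
Substituting y = 537 - 0.713x into the first: x(1 - 0.515·0.713) = 663 - 0.515·537.
So x* = 386/0.633 = 611, and then y* = 537 - 0.713·611 = 102.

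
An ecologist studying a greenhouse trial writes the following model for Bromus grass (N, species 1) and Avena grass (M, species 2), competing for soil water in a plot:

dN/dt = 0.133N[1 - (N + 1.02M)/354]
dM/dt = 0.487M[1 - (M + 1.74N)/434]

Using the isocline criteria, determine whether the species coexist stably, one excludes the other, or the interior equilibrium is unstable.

unstable coexistence (outcome depends on initial conditions)

Compare the nullcline intercepts: K1/α12 = 354/1.02 = 347 < K2 = 434; K2/α21 = 434/1.74 = 249 < K1 = 354.
Since both are reversed, neither can invade when rare; the interior point is a saddle.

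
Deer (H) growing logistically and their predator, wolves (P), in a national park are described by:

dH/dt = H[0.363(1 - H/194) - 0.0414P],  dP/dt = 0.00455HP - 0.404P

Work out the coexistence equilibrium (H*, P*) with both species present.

From dP/dt = 0 with P > 0: 0.00455H* = 0.404, so H* = 88.8.
Substitute into dH/dt = 0: 0.363(1 - 88.8/194) = 0.0414P*.
The bracket is 0.542, giving P* = 0.197/0.0414 = 4.76.

H* ≈ 88.8, P* ≈ 4.76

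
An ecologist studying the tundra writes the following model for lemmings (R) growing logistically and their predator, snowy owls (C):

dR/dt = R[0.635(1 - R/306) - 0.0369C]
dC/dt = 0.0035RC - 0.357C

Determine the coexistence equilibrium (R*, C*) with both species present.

From dC/dt = 0 with C > 0: 0.0035R* = 0.357, so R* = 102.
Substitute into dR/dt = 0: 0.635(1 - 102/306) = 0.0369C*.
The bracket is 0.667, giving C* = 0.423/0.0369 = 11.5.

R* ≈ 102, C* ≈ 11.5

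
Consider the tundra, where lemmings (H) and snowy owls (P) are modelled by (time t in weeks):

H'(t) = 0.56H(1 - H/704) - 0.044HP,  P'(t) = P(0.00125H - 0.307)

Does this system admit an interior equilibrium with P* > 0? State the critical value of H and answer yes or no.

The predator equation gives dP/dt > 0 only when H > 0.307/0.00125 = 246.
Without the predator, H → K = 704. Since 704 > 246, the predator can invade and persist.

Threshold H = 246; K > 246, so yes, the predator persists.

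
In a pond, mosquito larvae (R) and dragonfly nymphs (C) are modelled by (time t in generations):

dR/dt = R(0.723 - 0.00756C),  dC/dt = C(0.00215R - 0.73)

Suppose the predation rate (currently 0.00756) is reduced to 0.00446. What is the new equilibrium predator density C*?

C* ≈ 162

At the interior fixed point, setting dR/dt = 0 with R > 0 fixes C* = (prey growth rate)/(RC coefficient) — independent of the other coefficients.
With the change, C* = 0.723/0.00446 = 162; it rises from 95.6.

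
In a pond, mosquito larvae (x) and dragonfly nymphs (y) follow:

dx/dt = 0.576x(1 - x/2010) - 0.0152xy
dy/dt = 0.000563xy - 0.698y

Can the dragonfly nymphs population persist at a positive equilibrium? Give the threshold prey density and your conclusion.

Threshold x = 1240; K > 1240, so yes, the predator persists.

The predator equation gives dy/dt > 0 only when x > 0.698/0.000563 = 1240.
Without the predator, x → K = 2010. Since 2010 > 1240, the predator can invade and persist.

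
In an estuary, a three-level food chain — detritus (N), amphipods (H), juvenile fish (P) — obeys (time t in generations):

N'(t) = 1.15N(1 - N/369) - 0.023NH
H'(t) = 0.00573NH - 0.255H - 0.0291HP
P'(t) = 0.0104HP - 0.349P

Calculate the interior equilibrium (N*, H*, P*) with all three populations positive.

From dP/dt = 0: 0.0104H* = 0.349, so H* = 33.6.
From dN/dt = 0: 1.15(1 - N*/369) = 0.023·33.6, giving N* = 369·(1 - 0.671) = 121.
From dH/dt = 0: 0.00573·121 - 0.255 = 0.0291P*, so P* = 0.44/0.0291 = 15.1.

N* ≈ 121, H* ≈ 33.6, P* ≈ 15.1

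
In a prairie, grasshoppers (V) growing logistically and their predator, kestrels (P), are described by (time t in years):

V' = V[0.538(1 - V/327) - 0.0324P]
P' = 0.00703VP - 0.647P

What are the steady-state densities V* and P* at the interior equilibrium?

From dP/dt = 0 with P > 0: 0.00703V* = 0.647, so V* = 92.
Substitute into dV/dt = 0: 0.538(1 - 92/327) = 0.0324P*.
The bracket is 0.719, giving P* = 0.387/0.0324 = 11.9.

V* ≈ 92, P* ≈ 11.9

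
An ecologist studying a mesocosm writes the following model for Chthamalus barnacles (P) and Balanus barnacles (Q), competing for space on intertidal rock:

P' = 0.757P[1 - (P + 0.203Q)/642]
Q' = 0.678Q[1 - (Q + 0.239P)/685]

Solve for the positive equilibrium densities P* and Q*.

Setting both brackets to zero gives the nullclines P + 0.203Q = 642 and 0.239P + Q = 685.
Substituting Q = 685 - 0.239P into the first: P(1 - 0.203·0.239) = 642 - 0.203·685.
So P* = 503/0.951 = 529, and then Q* = 685 - 0.239·529 = 559.

P* ≈ 529, Q* ≈ 559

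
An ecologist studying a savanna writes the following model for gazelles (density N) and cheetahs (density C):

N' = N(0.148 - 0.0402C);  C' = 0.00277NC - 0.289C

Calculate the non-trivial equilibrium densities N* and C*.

N* ≈ 104, C* ≈ 3.68

Set dC/dt = 0 with C > 0: 0.00277N - 0.289 = 0, so N* = 0.289/0.00277 = 104.
Set dN/dt = 0 with N > 0: 0.148 - 0.0402C = 0, so C* = 0.148/0.0402 = 3.68.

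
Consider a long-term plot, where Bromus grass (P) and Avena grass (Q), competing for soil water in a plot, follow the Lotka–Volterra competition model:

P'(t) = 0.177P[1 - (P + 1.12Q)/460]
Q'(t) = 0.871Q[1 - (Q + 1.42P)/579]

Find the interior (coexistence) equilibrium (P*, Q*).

Setting both brackets to zero gives the nullclines P + 1.12Q = 460 and 1.42P + Q = 579.
Substituting Q = 579 - 1.42P into the first: P(1 - 1.12·1.42) = 460 - 1.12·579.
So P* = -188/-0.59 = 319, and then Q* = 579 - 1.42·319 = 126.

P* ≈ 319, Q* ≈ 126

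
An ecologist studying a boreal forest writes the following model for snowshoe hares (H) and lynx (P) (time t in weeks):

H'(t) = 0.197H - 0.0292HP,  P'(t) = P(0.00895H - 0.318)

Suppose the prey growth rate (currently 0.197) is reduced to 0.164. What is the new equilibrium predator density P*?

P* ≈ 5.62

At the interior fixed point, setting dH/dt = 0 with H > 0 fixes P* = (prey growth rate)/(HP coefficient) — independent of the other coefficients.
With the change, P* = 0.164/0.0292 = 5.62; it falls from 6.75.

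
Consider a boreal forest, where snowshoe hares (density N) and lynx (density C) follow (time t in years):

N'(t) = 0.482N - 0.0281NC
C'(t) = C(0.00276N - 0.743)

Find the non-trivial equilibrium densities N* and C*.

Set dC/dt = 0 with C > 0: 0.00276N - 0.743 = 0, so N* = 0.743/0.00276 = 269.
Set dN/dt = 0 with N > 0: 0.482 - 0.0281C = 0, so C* = 0.482/0.0281 = 17.2.

N* ≈ 269, C* ≈ 17.2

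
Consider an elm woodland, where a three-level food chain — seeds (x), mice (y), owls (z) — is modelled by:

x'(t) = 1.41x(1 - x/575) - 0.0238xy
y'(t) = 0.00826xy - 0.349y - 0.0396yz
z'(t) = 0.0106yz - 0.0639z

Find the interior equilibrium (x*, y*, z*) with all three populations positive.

From dz/dt = 0: 0.0106y* = 0.0639, so y* = 6.03.
From dx/dt = 0: 1.41(1 - x*/575) = 0.0238·6.03, giving x* = 575·(1 - 0.102) = 516.
From dy/dt = 0: 0.00826·516 - 0.349 = 0.0396z*, so z* = 3.92/0.0396 = 98.9.

x* ≈ 516, y* ≈ 6.03, z* ≈ 98.9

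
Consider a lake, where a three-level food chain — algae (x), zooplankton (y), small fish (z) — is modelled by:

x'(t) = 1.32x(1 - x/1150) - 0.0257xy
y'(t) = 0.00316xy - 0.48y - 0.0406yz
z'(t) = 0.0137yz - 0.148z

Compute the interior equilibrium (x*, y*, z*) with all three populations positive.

x* ≈ 908, y* ≈ 10.8, z* ≈ 58.9

From dz/dt = 0: 0.0137y* = 0.148, so y* = 10.8.
From dx/dt = 0: 1.32(1 - x*/1150) = 0.0257·10.8, giving x* = 1150·(1 - 0.21) = 908.
From dy/dt = 0: 0.00316·908 - 0.48 = 0.0406z*, so z* = 2.39/0.0406 = 58.9.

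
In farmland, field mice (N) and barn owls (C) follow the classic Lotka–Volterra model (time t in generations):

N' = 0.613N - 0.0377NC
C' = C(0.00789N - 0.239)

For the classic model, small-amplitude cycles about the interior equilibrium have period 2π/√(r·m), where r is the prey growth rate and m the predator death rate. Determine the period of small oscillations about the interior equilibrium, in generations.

Here r = 0.613 and m = 0.239, so r·m = 0.147.
ω = √0.147 = 0.383 per generation, hence T = 2π/ω ≈ 16.4 generations.

T ≈ 16.4 generations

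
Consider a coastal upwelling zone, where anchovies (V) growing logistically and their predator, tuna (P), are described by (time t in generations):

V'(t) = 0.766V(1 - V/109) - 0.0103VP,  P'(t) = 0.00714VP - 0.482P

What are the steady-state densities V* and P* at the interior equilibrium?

From dP/dt = 0 with P > 0: 0.00714V* = 0.482, so V* = 67.5.
Substitute into dV/dt = 0: 0.766(1 - 67.5/109) = 0.0103P*.
The bracket is 0.381, giving P* = 0.292/0.0103 = 28.3.

V* ≈ 67.5, P* ≈ 28.3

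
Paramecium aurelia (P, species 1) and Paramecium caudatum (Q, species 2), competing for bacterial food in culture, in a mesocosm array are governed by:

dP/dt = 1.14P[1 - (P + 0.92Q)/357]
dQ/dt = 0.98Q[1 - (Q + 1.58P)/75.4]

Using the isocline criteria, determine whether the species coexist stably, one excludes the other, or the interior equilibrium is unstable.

species 1 excludes species 2

Compare the nullcline intercepts: K1/α12 = 357/0.92 = 388 > K2 = 75.4; K2/α21 = 75.4/1.58 = 47.7 < K1 = 357.
Since the inequalities point opposite ways, species 1 can invade but species 2 cannot.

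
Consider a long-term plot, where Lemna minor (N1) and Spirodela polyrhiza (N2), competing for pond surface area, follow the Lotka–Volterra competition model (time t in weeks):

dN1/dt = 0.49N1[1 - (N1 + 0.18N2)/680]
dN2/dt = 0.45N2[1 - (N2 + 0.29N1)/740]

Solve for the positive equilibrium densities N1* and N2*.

Setting both brackets to zero gives the nullclines N1 + 0.18N2 = 680 and 0.29N1 + N2 = 740.
Substituting N2 = 740 - 0.29N1 into the first: N1(1 - 0.18·0.29) = 680 - 0.18·740.
So N1* = 547/0.948 = 577, and then N2* = 740 - 0.29·577 = 573.

N1* ≈ 577, N2* ≈ 573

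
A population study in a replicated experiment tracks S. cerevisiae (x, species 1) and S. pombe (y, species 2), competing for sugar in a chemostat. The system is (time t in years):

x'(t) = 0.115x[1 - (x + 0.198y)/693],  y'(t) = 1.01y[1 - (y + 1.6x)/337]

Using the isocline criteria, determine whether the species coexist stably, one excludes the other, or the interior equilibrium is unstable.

Compare the nullcline intercepts: K1/α12 = 693/0.198 = 3500 > K2 = 337; K2/α21 = 337/1.6 = 211 < K1 = 693.
Since the inequalities point opposite ways, species 1 can invade but species 2 cannot.

species 1 excludes species 2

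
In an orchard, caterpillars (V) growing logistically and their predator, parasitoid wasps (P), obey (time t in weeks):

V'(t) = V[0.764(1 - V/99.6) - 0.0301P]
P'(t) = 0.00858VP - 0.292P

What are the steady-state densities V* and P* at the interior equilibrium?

V* ≈ 34, P* ≈ 16.7

From dP/dt = 0 with P > 0: 0.00858V* = 0.292, so V* = 34.
Substitute into dV/dt = 0: 0.764(1 - 34/99.6) = 0.0301P*.
The bracket is 0.658, giving P* = 0.503/0.0301 = 16.7.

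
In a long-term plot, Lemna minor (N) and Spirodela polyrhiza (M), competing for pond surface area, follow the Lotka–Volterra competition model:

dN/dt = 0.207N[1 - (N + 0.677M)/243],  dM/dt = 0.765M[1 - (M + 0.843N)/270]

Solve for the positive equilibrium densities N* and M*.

Setting both brackets to zero gives the nullclines N + 0.677M = 243 and 0.843N + M = 270.
Substituting M = 270 - 0.843N into the first: N(1 - 0.677·0.843) = 243 - 0.677·270.
So N* = 60.2/0.429 = 140, and then M* = 270 - 0.843·140 = 152.

N* ≈ 140, M* ≈ 152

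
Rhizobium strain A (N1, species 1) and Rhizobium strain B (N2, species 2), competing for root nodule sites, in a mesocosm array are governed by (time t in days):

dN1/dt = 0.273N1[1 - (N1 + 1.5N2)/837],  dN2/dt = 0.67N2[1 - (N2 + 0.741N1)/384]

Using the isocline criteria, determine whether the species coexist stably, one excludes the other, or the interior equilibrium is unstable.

Compare the nullcline intercepts: K1/α12 = 837/1.5 = 558 > K2 = 384; K2/α21 = 384/0.741 = 518 < K1 = 837.
Since the inequalities point opposite ways, species 1 can invade but species 2 cannot.

species 1 excludes species 2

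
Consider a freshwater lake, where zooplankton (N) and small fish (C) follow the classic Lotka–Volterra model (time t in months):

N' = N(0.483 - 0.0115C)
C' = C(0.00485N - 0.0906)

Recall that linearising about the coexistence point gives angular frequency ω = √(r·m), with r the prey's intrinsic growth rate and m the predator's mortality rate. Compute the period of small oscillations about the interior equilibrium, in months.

Here r = 0.483 and m = 0.0906, so r·m = 0.0438.
ω = √0.0438 = 0.209 per month, hence T = 2π/ω ≈ 30 months.

T ≈ 30 months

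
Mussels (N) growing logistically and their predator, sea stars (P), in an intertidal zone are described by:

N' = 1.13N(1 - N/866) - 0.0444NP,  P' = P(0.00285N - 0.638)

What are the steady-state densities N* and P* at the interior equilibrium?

From dP/dt = 0 with P > 0: 0.00285N* = 0.638, so N* = 224.
Substitute into dN/dt = 0: 1.13(1 - 224/866) = 0.0444P*.
The bracket is 0.742, giving P* = 0.838/0.0444 = 18.9.

N* ≈ 224, P* ≈ 18.9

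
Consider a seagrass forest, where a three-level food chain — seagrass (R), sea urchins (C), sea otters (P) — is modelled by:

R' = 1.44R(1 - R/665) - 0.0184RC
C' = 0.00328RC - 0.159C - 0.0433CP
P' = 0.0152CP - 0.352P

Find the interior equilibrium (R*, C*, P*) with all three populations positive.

From dP/dt = 0: 0.0152C* = 0.352, so C* = 23.2.
From dR/dt = 0: 1.44(1 - R*/665) = 0.0184·23.2, giving R* = 665·(1 - 0.296) = 468.
From dC/dt = 0: 0.00328·468 - 0.159 = 0.0433P*, so P* = 1.38/0.0433 = 31.8.

R* ≈ 468, C* ≈ 23.2, P* ≈ 31.8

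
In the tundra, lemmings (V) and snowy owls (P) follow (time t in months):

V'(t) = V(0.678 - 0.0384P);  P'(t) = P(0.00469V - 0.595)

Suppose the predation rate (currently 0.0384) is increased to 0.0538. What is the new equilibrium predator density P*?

P* ≈ 12.6

At the interior fixed point, setting dV/dt = 0 with V > 0 fixes P* = (prey growth rate)/(VP coefficient) — independent of the other coefficients.
With the change, P* = 0.678/0.0538 = 12.6; it falls from 17.7.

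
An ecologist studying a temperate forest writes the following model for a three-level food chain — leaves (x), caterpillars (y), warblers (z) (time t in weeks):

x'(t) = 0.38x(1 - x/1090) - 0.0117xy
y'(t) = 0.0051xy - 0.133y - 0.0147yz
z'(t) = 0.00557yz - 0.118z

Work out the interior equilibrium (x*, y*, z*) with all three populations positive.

From dz/dt = 0: 0.00557y* = 0.118, so y* = 21.2.
From dx/dt = 0: 0.38(1 - x*/1090) = 0.0117·21.2, giving x* = 1090·(1 - 0.652) = 379.
From dy/dt = 0: 0.0051·379 - 0.133 = 0.0147z*, so z* = 1.8/0.0147 = 122.

x* ≈ 379, y* ≈ 21.2, z* ≈ 122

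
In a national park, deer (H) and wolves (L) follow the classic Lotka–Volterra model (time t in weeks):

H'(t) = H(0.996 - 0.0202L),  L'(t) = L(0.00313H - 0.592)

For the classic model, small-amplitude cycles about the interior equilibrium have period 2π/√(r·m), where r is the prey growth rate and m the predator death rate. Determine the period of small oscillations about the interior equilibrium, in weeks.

T ≈ 8.18 weeks

Here r = 0.996 and m = 0.592, so r·m = 0.59.
ω = √0.59 = 0.768 per week, hence T = 2π/ω ≈ 8.18 weeks.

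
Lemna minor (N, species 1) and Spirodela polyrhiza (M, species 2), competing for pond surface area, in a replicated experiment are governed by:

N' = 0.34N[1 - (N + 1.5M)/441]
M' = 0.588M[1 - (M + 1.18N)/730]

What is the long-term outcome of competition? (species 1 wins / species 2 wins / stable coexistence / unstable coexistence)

Compare the nullcline intercepts: K1/α12 = 441/1.5 = 294 < K2 = 730; K2/α21 = 730/1.18 = 619 > K1 = 441.
Since the inequalities point opposite ways, species 2 can invade but species 1 cannot.

species 2 excludes species 1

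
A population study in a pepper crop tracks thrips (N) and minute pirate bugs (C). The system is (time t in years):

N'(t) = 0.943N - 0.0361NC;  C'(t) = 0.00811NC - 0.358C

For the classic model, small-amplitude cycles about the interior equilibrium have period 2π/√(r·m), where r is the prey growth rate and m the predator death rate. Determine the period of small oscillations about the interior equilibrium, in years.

Here r = 0.943 and m = 0.358, so r·m = 0.338.
ω = √0.338 = 0.581 per year, hence T = 2π/ω ≈ 10.8 years.

T ≈ 10.8 years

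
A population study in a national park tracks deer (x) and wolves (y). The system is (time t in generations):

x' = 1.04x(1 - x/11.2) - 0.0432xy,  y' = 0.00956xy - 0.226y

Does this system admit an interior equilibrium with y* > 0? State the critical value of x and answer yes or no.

Threshold x = 23.6; K < 23.6, so no, the predator goes extinct.

The predator equation gives dy/dt > 0 only when x > 0.226/0.00956 = 23.6.
Without the predator, x → K = 11.2. Since 11.2 < 23.6, the predator cannot invade.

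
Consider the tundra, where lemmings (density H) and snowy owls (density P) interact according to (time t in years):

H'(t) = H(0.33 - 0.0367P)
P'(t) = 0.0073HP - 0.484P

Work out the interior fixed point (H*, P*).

H* ≈ 66.3, P* ≈ 8.99

Set dP/dt = 0 with P > 0: 0.0073H - 0.484 = 0, so H* = 0.484/0.0073 = 66.3.
Set dH/dt = 0 with H > 0: 0.33 - 0.0367P = 0, so P* = 0.33/0.0367 = 8.99.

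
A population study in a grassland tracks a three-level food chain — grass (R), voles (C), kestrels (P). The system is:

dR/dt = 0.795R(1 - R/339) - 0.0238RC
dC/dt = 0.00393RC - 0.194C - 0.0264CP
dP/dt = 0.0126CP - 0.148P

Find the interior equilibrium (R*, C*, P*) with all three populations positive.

From dP/dt = 0: 0.0126C* = 0.148, so C* = 11.7.
From dR/dt = 0: 0.795(1 - R*/339) = 0.0238·11.7, giving R* = 339·(1 - 0.352) = 220.
From dC/dt = 0: 0.00393·220 - 0.194 = 0.0264P*, so P* = 0.67/0.0264 = 25.4.

R* ≈ 220, C* ≈ 11.7, P* ≈ 25.4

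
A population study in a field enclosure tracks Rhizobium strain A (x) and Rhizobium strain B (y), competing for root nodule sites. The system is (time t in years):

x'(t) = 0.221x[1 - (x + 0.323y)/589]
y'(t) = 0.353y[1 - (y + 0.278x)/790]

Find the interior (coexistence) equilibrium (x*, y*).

x* ≈ 367, y* ≈ 688

Setting both brackets to zero gives the nullclines x + 0.323y = 589 and 0.278x + y = 790.
Substituting y = 790 - 0.278x into the first: x(1 - 0.323·0.278) = 589 - 0.323·790.
So x* = 334/0.91 = 367, and then y* = 790 - 0.278·367 = 688.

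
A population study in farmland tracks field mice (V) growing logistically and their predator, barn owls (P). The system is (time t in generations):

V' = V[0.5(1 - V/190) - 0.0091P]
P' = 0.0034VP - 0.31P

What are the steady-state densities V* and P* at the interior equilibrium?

V* ≈ 91.2, P* ≈ 28.6

From dP/dt = 0 with P > 0: 0.0034V* = 0.31, so V* = 91.2.
Substitute into dV/dt = 0: 0.5(1 - 91.2/190) = 0.0091P*.
The bracket is 0.52, giving P* = 0.26/0.0091 = 28.6.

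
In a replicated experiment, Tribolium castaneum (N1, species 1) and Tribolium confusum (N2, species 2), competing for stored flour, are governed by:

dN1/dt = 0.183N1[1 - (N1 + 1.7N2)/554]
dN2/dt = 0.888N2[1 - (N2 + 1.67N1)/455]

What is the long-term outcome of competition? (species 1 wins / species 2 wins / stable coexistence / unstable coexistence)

unstable coexistence (outcome depends on initial conditions)

Compare the nullcline intercepts: K1/α12 = 554/1.7 = 326 < K2 = 455; K2/α21 = 455/1.67 = 272 < K1 = 554.
Since both are reversed, neither can invade when rare; the interior point is a saddle.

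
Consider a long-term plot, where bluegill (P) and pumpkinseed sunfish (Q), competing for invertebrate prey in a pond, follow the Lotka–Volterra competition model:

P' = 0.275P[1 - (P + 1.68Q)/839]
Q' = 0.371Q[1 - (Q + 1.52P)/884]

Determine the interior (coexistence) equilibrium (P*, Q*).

Setting both brackets to zero gives the nullclines P + 1.68Q = 839 and 1.52P + Q = 884.
Substituting Q = 884 - 1.52P into the first: P(1 - 1.68·1.52) = 839 - 1.68·884.
So P* = -646/-1.55 = 416, and then Q* = 884 - 1.52·416 = 252.

P* ≈ 416, Q* ≈ 252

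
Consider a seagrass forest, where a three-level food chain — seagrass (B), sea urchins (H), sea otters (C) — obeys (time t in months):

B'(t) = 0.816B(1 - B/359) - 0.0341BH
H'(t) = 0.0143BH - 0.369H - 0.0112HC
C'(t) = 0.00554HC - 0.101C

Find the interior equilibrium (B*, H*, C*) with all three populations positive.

B* ≈ 85.5, H* ≈ 18.2, C* ≈ 76.2

From dC/dt = 0: 0.00554H* = 0.101, so H* = 18.2.
From dB/dt = 0: 0.816(1 - B*/359) = 0.0341·18.2, giving B* = 359·(1 - 0.762) = 85.5.
From dH/dt = 0: 0.0143·85.5 - 0.369 = 0.0112C*, so C* = 0.854/0.0112 = 76.2.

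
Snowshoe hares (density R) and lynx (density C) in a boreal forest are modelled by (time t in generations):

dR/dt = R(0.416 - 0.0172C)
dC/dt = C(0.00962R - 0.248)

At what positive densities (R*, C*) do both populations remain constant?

Set dC/dt = 0 with C > 0: 0.00962R - 0.248 = 0, so R* = 0.248/0.00962 = 25.8.
Set dR/dt = 0 with R > 0: 0.416 - 0.0172C = 0, so C* = 0.416/0.0172 = 24.2.

R* ≈ 25.8, C* ≈ 24.2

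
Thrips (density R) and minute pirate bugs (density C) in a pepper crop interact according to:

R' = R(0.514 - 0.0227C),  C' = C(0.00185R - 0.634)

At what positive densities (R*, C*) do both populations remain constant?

Set dC/dt = 0 with C > 0: 0.00185R - 0.634 = 0, so R* = 0.634/0.00185 = 343.
Set dR/dt = 0 with R > 0: 0.514 - 0.0227C = 0, so C* = 0.514/0.0227 = 22.6.

R* ≈ 343, C* ≈ 22.6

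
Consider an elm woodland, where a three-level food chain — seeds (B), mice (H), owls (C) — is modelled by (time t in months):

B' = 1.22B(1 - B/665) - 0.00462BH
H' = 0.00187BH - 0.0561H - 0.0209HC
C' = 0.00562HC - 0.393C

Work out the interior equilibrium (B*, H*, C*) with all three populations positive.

B* ≈ 489, H* ≈ 69.9, C* ≈ 41.1

From dC/dt = 0: 0.00562H* = 0.393, so H* = 69.9.
From dB/dt = 0: 1.22(1 - B*/665) = 0.00462·69.9, giving B* = 665·(1 - 0.265) = 489.
From dH/dt = 0: 0.00187·489 - 0.0561 = 0.0209C*, so C* = 0.858/0.0209 = 41.1.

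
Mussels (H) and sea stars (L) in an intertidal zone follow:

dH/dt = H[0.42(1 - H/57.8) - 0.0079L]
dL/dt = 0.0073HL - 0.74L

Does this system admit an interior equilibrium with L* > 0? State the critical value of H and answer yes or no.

The predator equation gives dL/dt > 0 only when H > 0.74/0.0073 = 101.
Without the predator, H → K = 57.8. Since 57.8 < 101, the predator cannot invade.

Threshold H = 101; K < 101, so no, the predator goes extinct.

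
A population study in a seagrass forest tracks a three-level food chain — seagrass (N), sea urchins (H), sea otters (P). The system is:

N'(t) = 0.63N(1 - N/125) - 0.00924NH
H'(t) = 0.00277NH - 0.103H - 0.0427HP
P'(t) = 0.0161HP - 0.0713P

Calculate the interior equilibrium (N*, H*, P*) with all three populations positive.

From dP/dt = 0: 0.0161H* = 0.0713, so H* = 4.43.
From dN/dt = 0: 0.63(1 - N*/125) = 0.00924·4.43, giving N* = 125·(1 - 0.065) = 117.
From dH/dt = 0: 0.00277·117 - 0.103 = 0.0427P*, so P* = 0.221/0.0427 = 5.17.

N* ≈ 117, H* ≈ 4.43, P* ≈ 5.17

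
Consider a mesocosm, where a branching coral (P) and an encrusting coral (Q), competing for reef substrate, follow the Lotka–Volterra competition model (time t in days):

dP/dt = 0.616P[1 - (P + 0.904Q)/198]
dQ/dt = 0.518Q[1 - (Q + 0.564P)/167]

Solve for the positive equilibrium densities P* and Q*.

Setting both brackets to zero gives the nullclines P + 0.904Q = 198 and 0.564P + Q = 167.
Substituting Q = 167 - 0.564P into the first: P(1 - 0.904·0.564) = 198 - 0.904·167.
So P* = 47/0.49 = 96, and then Q* = 167 - 0.564·96 = 113.

P* ≈ 96, Q* ≈ 113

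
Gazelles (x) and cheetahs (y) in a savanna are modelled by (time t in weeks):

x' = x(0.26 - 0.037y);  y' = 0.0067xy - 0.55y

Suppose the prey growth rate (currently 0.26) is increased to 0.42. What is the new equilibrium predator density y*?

At the interior fixed point, setting dx/dt = 0 with x > 0 fixes y* = (prey growth rate)/(xy coefficient) — independent of the other coefficients.
With the change, y* = 0.42/0.037 = 11.4; it rises from 7.03.

y* ≈ 11.4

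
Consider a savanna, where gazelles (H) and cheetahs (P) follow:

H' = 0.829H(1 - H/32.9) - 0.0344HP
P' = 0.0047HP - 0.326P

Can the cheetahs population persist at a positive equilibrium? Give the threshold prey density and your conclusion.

Threshold H = 69.4; K < 69.4, so no, the predator goes extinct.

The predator equation gives dP/dt > 0 only when H > 0.326/0.0047 = 69.4.
Without the predator, H → K = 32.9. Since 32.9 < 69.4, the predator cannot invade.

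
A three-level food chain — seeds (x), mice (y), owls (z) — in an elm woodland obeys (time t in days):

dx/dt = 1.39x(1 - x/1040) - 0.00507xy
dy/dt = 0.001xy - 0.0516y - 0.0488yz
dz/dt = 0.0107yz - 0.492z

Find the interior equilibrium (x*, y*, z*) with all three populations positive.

From dz/dt = 0: 0.0107y* = 0.492, so y* = 46.
From dx/dt = 0: 1.39(1 - x*/1040) = 0.00507·46, giving x* = 1040·(1 - 0.168) = 866.
From dy/dt = 0: 0.001·866 - 0.0516 = 0.0488z*, so z* = 0.814/0.0488 = 16.7.

x* ≈ 866, y* ≈ 46, z* ≈ 16.7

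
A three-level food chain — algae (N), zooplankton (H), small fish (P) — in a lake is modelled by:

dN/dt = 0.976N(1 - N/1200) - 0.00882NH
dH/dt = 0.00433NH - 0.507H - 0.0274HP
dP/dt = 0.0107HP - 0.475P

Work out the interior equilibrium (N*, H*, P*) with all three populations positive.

From dP/dt = 0: 0.0107H* = 0.475, so H* = 44.4.
From dN/dt = 0: 0.976(1 - N*/1200) = 0.00882·44.4, giving N* = 1200·(1 - 0.401) = 719.
From dH/dt = 0: 0.00433·719 - 0.507 = 0.0274P*, so P* = 2.6/0.0274 = 95.1.

N* ≈ 719, H* ≈ 44.4, P* ≈ 95.1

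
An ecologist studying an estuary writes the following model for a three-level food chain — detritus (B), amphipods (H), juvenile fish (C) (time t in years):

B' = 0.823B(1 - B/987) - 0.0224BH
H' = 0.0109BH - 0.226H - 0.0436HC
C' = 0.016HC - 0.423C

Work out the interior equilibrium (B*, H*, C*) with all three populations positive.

B* ≈ 277, H* ≈ 26.4, C* ≈ 64

From dC/dt = 0: 0.016H* = 0.423, so H* = 26.4.
From dB/dt = 0: 0.823(1 - B*/987) = 0.0224·26.4, giving B* = 987·(1 - 0.72) = 277.
From dH/dt = 0: 0.0109·277 - 0.226 = 0.0436C*, so C* = 2.79/0.0436 = 64.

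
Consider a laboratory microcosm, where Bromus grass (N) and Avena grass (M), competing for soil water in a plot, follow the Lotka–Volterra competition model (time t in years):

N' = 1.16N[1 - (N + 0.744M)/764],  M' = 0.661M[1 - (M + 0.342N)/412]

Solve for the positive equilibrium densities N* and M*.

Setting both brackets to zero gives the nullclines N + 0.744M = 764 and 0.342N + M = 412.
Substituting M = 412 - 0.342N into the first: N(1 - 0.744·0.342) = 764 - 0.744·412.
So N* = 457/0.746 = 614, and then M* = 412 - 0.342·614 = 202.

N* ≈ 614, M* ≈ 202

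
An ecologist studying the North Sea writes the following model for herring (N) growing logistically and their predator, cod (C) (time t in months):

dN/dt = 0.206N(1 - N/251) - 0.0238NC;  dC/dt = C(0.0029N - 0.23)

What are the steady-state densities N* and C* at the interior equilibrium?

From dC/dt = 0 with C > 0: 0.0029N* = 0.23, so N* = 79.3.
Substitute into dN/dt = 0: 0.206(1 - 79.3/251) = 0.0238C*.
The bracket is 0.684, giving C* = 0.141/0.0238 = 5.92.

N* ≈ 79.3, C* ≈ 5.92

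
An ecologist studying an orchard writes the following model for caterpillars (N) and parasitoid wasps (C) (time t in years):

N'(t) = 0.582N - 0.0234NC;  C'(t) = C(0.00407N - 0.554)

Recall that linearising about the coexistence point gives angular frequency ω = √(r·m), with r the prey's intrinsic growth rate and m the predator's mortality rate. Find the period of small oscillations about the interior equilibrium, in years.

T ≈ 11.1 years

Here r = 0.582 and m = 0.554, so r·m = 0.322.
ω = √0.322 = 0.568 per year, hence T = 2π/ω ≈ 11.1 years.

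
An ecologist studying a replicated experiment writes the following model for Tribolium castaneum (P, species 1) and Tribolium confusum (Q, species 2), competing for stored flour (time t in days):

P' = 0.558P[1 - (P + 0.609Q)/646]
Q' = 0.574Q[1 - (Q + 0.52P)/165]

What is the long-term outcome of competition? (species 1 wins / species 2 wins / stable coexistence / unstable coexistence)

Compare the nullcline intercepts: K1/α12 = 646/0.609 = 1060 > K2 = 165; K2/α21 = 165/0.52 = 317 < K1 = 646.
Since the inequalities point opposite ways, species 1 can invade but species 2 cannot.

species 1 excludes species 2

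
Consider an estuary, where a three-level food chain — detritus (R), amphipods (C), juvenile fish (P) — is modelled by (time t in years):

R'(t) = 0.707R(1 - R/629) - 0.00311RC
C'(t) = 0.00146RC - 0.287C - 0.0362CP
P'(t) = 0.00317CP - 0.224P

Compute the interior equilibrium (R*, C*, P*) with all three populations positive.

From dP/dt = 0: 0.00317C* = 0.224, so C* = 70.7.
From dR/dt = 0: 0.707(1 - R*/629) = 0.00311·70.7, giving R* = 629·(1 - 0.311) = 433.
From dC/dt = 0: 0.00146·433 - 0.287 = 0.0362P*, so P* = 0.346/0.0362 = 9.55.

R* ≈ 433, C* ≈ 70.7, P* ≈ 9.55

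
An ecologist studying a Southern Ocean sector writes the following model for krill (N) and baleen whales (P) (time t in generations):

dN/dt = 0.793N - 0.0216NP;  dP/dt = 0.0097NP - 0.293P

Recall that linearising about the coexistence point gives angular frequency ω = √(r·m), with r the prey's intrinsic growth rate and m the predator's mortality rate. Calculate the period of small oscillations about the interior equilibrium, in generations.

Here r = 0.793 and m = 0.293, so r·m = 0.232.
ω = √0.232 = 0.482 per generation, hence T = 2π/ω ≈ 13 generations.

T ≈ 13 generations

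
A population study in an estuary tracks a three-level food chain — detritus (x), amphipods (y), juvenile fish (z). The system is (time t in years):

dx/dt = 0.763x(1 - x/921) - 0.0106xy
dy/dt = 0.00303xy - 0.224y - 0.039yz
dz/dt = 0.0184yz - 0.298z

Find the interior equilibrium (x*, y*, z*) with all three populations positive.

From dz/dt = 0: 0.0184y* = 0.298, so y* = 16.2.
From dx/dt = 0: 0.763(1 - x*/921) = 0.0106·16.2, giving x* = 921·(1 - 0.225) = 714.
From dy/dt = 0: 0.00303·714 - 0.224 = 0.039z*, so z* = 1.94/0.039 = 49.7.

x* ≈ 714, y* ≈ 16.2, z* ≈ 49.7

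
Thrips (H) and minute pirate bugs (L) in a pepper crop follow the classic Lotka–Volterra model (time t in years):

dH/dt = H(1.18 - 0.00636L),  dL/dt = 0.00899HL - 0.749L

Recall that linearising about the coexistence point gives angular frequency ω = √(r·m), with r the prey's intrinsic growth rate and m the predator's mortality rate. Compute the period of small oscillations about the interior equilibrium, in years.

Here r = 1.18 and m = 0.749, so r·m = 0.884.
ω = √0.884 = 0.94 per year, hence T = 2π/ω ≈ 6.68 years.

T ≈ 6.68 years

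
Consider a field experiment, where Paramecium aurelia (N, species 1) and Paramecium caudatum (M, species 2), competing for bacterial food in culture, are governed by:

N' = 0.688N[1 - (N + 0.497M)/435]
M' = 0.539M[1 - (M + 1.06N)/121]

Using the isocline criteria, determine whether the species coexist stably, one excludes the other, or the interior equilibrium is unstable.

species 1 excludes species 2

Compare the nullcline intercepts: K1/α12 = 435/0.497 = 875 > K2 = 121; K2/α21 = 121/1.06 = 114 < K1 = 435.
Since the inequalities point opposite ways, species 1 can invade but species 2 cannot.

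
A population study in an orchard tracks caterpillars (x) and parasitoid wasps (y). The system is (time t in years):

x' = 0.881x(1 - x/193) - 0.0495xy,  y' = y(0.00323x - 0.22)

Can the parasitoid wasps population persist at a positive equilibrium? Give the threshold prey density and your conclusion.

Threshold x = 68.1; K > 68.1, so yes, the predator persists.

The predator equation gives dy/dt > 0 only when x > 0.22/0.00323 = 68.1.
Without the predator, x → K = 193. Since 193 > 68.1, the predator can invade and persist.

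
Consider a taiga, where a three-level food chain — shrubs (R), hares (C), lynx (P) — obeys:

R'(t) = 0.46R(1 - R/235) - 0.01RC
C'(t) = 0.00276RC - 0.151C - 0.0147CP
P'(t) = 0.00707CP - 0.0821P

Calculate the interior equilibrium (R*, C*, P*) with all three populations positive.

From dP/dt = 0: 0.00707C* = 0.0821, so C* = 11.6.
From dR/dt = 0: 0.46(1 - R*/235) = 0.01·11.6, giving R* = 235·(1 - 0.252) = 176.
From dC/dt = 0: 0.00276·176 - 0.151 = 0.0147P*, so P* = 0.334/0.0147 = 22.7.

R* ≈ 176, C* ≈ 11.6, P* ≈ 22.7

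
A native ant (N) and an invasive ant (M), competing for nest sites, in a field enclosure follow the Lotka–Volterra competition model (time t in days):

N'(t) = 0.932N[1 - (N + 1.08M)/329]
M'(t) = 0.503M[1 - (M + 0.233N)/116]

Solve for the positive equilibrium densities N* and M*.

N* ≈ 272, M* ≈ 52.6

Setting both brackets to zero gives the nullclines N + 1.08M = 329 and 0.233N + M = 116.
Substituting M = 116 - 0.233N into the first: N(1 - 1.08·0.233) = 329 - 1.08·116.
So N* = 204/0.748 = 272, and then M* = 116 - 0.233·272 = 52.6.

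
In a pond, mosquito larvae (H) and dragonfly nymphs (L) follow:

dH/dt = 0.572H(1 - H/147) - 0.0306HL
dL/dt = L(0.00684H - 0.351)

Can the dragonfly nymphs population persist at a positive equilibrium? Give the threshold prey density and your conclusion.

The predator equation gives dL/dt > 0 only when H > 0.351/0.00684 = 51.3.
Without the predator, H → K = 147. Since 147 > 51.3, the predator can invade and persist.

Threshold H = 51.3; K > 51.3, so yes, the predator persists.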